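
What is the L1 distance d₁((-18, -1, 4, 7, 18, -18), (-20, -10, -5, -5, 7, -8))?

Σ|x_i - y_i| = |-18 - (-20)| + |-1 - (-10)| + |4 - (-5)| + |7 - (-5)| + |18 - 7| + |-18 - (-8)| = 2 + 9 + 9 + 12 + 11 + 10 = 53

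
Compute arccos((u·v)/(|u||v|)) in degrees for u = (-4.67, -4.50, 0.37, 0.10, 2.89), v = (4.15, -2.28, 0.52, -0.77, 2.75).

With u = (-4.67, -4.50, 0.37, 0.10, 2.89), v = (4.15, -2.28, 0.52, -0.77, 2.75):
u·v = (-4.67)·4.15 + (-4.5)·(-2.28) + 0.37·0.52 + 0.1·(-0.77) + 2.89·2.75 = (-19.3805) + 10.26 + 0.1924 + (-0.077) + 7.9475 = -1.0576.
|u| = √((-4.67)² + (-4.5)² + 0.37² + 0.1² + 2.89²) = √(21.8089 + 20.25 + 0.1369 + 0.01 + 8.3521) = √50.5579, |v| = √(4.15² + (-2.28)² + 0.52² + (-0.77)² + 2.75²) = √(17.2225 + 5.1984 + 0.2704 + 0.5929 + 7.5625) = √30.8467.
cos θ = (u·v)/(|u||v|) = -1.0576/(√50.5579·√30.8467) ≈ -0.026781
θ = arccos(-0.026781) ≈ 91.53°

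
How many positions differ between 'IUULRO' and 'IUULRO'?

Differing positions: none. Hamming distance = 0.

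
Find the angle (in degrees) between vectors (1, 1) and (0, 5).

With u = (1, 1), v = (0, 5):
u·v = 1·0 + 1·5 = 0 + 5 = 5.
|u| = √(1² + 1²) = √2, |v| = √(0² + 5²) = √25, so |u||v| = √(2·25) = √50.
cos θ = (u·v)/(|u||v|) = 5/√50 ≈ 0.707107
θ = arccos(0.707107) ≈ 45°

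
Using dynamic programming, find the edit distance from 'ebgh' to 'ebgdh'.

Let D[i][j] be the edit distance between the first i characters of 'ebgh' and the first j characters of 'ebgdh', with D[i][0] = i, D[0][j] = j, and D[i][j] = D[i-1][j-1] if the characters match, else 1 + min(D[i-1][j], D[i][j-1], D[i-1][j-1]). Filling the table (rows: prefixes of 'ebgh', columns: prefixes of 'ebgdh'):
     ε  e  b  g  d  h
  ε  0  1  2  3  4  5
  e  1  0  1  2  3  4
  b  2  1  0  1  2  3
  g  3  2  1  0  1  2
  h  4  3  2  1  1  1
The bottom-right entry gives D[4][5] = 1, so no sequence of fewer than 1 edit works. Backtracking through the table gives one optimal edit sequence (1 edit):
  ebgh → ebgdh (ins d @4)
Edit distance = 1.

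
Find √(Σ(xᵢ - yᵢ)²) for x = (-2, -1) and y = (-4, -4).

√(Σ(x_i - y_i)²) = √((-2 - (-4))² + (-1 - (-4))²)
= √(2² + 3²) = √(4 + 9) = √13 ≈ 3.6056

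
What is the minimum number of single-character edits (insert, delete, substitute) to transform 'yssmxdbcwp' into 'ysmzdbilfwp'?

Let D[i][j] be the edit distance between the first i characters of 'yssmxdbcwp' and the first j characters of 'ysmzdbilfwp', with D[i][0] = i, D[0][j] = j, and D[i][j] = D[i-1][j-1] if the characters match, else 1 + min(D[i-1][j], D[i][j-1], D[i-1][j-1]). Filling the table (rows: prefixes of 'yssmxdbcwp', columns: prefixes of 'ysmzdbilfwp'):
     ε  y  s  m  z  d  b  i  l  f  w  p
  ε  0  1  2  3  4  5  6  7  8  9 10 11
  y  1  0  1  2  3  4  5  6  7  8  9 10
  s  2  1  0  1  2  3  4  5  6  7  8  9
  s  3  2  1  1  2  3  4  5  6  7  8  9
  m  4  3  2  1  2  3  4  5  6  7  8  9
  x  5  4  3  2  2  3  4  5  6  7  8  9
  d  6  5  4  3  3  2  3  4  5  6  7  8
  b  7  6  5  4  4  3  2  3  4  5  6  7
  c  8  7  6  5  5  4  3  3  4  5  6  7
  w  9  8  7  6  6  5  4  4  4  5  5  6
  p 10  9  8  7  7  6  5  5  5  5  6  5
The bottom-right entry gives D[10][11] = 5, so no sequence of fewer than 5 edits works. Backtracking through the table gives one optimal edit sequence (5 edits):
  yssmxdbcwp → ysmxdbcwp (del s @2)
  ysmxdbcwp → ysmzdbcwp (sub x→z @4)
  ysmzdbcwp → ysmzdbicwp (ins i @7)
  ysmzdbicwp → ysmzdbilcwp (ins l @8)
  ysmzdbilcwp → ysmzdbilfwp (sub c→f @9)
Edit distance = 5.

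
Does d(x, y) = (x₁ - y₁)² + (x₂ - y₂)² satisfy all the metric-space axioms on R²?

No. The squared Euclidean distance fails the triangle inequality. Counterexample: x = (0, 0), y = (5, 1), z = (10, 2). d(x,z) = 10² + 2² = 104, but d(x,y) + d(y,z) = (5² + 1²) + (5² + 1²) = 26 + 26 = 52. Since 104 > 52, the triangle inequality is violated. (Note: √d, the ordinary Euclidean distance, IS a metric.)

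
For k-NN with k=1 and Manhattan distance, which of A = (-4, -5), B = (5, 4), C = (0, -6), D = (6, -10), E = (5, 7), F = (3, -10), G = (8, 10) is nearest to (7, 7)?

Distances: d(A) = 23, d(B) = 5, d(C) = 20, d(D) = 18, d(E) = 2, d(F) = 21, d(G) = 4. Nearest: E = (5, 7) with distance 2.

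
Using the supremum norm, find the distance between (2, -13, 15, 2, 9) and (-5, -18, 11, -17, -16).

max(|x_i - y_i|) = max(|2 - (-5)|, |-13 - (-18)|, |15 - 11|, |2 - (-17)|, |9 - (-16)|) = max(7, 5, 4, 19, 25) = 25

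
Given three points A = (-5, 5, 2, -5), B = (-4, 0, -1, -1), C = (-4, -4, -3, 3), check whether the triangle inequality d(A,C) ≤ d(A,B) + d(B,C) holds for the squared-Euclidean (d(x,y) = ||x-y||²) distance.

d(A,B) = 1² + 5² + 3² + 4² = 51, d(B,C) = 0² + 4² + 2² + 4² = 36, d(A,C) = 1² + 9² + 5² + 8² = 171.
d(A,C) = 171 > 51 + 36 = 87. Triangle inequality is VIOLATED. (Squared-Euclidean is not a metric — this is a counterexample.)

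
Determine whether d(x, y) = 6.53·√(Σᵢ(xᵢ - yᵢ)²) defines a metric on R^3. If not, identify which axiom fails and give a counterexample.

Yes. The L2 (Euclidean) norm induces a metric on R^3, and multiplying a metric by a positive constant 6.53 > 0 preserves all four axioms: non-negativity (6.53·||x-y|| ≥ 0), identity (6.53·||x-y|| = 0 ⟺ ||x-y|| = 0 ⟺ x = y), symmetry (||x-y|| = ||y-x||), and the triangle inequality (6.53·||x-z|| ≤ 6.53·||x-y|| + 6.53·||y-z||). So d is a metric.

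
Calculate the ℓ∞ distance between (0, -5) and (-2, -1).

max(|x_i - y_i|) = max(|0 - (-2)|, |-5 - (-1)|) = max(2, 4) = 4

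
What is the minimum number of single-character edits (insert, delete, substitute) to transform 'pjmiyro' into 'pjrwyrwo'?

Let D[i][j] be the edit distance between the first i characters of 'pjmiyro' and the first j characters of 'pjrwyrwo', with D[i][0] = i, D[0][j] = j, and D[i][j] = D[i-1][j-1] if the characters match, else 1 + min(D[i-1][j], D[i][j-1], D[i-1][j-1]). Filling the table (rows: prefixes of 'pjmiyro', columns: prefixes of 'pjrwyrwo'):
     ε  p  j  r  w  y  r  w  o
  ε  0  1  2  3  4  5  6  7  8
  p  1  0  1  2  3  4  5  6  7
  j  2  1  0  1  2  3  4  5  6
  m  3  2  1  1  2  3  4  5  6
  i  4  3  2  2  2  3  4  5  6
  y  5  4  3  3  3  2  3  4  5
  r  6  5  4  3  4  3  2  3  4
  o  7  6  5  4  4  4  3  3  3
The bottom-right entry gives D[7][8] = 3, so no sequence of fewer than 3 edits works. Backtracking through the table gives one optimal edit sequence (3 edits):
  pjmiyro → pjriyro (sub m→r @3)
  pjriyro → pjrwyro (sub i→w @4)
  pjrwyro → pjrwyrwo (ins w @7)
Edit distance = 3.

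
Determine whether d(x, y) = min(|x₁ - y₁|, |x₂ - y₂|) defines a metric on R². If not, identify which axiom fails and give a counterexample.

No. d fails identity of indiscernibles: take x = (2, 0) and y = (2, 9). Then d(x,y) = min(|2 - 2|, |0 - 9|) = min(0, 9) = 0, yet x ≠ y.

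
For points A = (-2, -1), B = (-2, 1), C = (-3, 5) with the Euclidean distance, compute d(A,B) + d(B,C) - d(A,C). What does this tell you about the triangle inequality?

d(A,B) = √(0² + 2²) = √4 = 2, d(B,C) = √(1² + 4²) = √17 ≈ 4.1231, d(A,C) = √(1² + 6²) = √37 ≈ 6.0828.
d(A,B) + d(B,C) - d(A,C) = 2 + 4.1231 - 6.0828 = 6.1231 - 6.0828 = 0.0403 (to 4 decimal places). This is ≥ 0, so the triangle inequality holds for these points.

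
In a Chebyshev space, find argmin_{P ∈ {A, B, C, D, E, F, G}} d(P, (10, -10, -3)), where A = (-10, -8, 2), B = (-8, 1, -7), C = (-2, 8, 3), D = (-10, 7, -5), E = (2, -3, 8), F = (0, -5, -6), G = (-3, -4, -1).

Distances: d(A) = 20, d(B) = 18, d(C) = 18, d(D) = 20, d(E) = 11, d(F) = 10, d(G) = 13. Nearest: F = (0, -5, -6) with distance 10.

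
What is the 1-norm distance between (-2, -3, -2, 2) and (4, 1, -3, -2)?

Σ|x_i - y_i| = |-2 - 4| + |-3 - 1| + |-2 - (-3)| + |2 - (-2)| = 6 + 4 + 1 + 4 = 15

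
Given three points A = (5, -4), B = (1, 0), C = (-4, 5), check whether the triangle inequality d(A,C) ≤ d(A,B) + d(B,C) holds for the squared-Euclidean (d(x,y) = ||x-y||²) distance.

d(A,B) = 4² + 4² = 32, d(B,C) = 5² + 5² = 50, d(A,C) = 9² + 9² = 162.
d(A,C) = 162 > 32 + 50 = 82. Triangle inequality is VIOLATED. (Squared-Euclidean is not a metric — this is a counterexample.)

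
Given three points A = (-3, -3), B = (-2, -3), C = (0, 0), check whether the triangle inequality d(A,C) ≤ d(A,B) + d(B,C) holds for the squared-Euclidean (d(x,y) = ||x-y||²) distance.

d(A,B) = 1² + 0² = 1, d(B,C) = 2² + 3² = 13, d(A,C) = 3² + 3² = 18.
d(A,C) = 18 > 1 + 13 = 14. Triangle inequality is VIOLATED. (Squared-Euclidean is not a metric — this is a counterexample.)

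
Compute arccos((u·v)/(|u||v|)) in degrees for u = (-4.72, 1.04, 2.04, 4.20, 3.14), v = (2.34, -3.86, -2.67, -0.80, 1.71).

With u = (-4.72, 1.04, 2.04, 4.20, 3.14), v = (2.34, -3.86, -2.67, -0.80, 1.71):
u·v = (-4.72)·2.34 + 1.04·(-3.86) + 2.04·(-2.67) + 4.2·(-0.8) + 3.14·1.71 = (-11.0448) + (-4.0144) + (-5.4468) + (-3.36) + 5.3694 = -18.4966.
|u| = √((-4.72)² + 1.04² + 2.04² + 4.2² + 3.14²) = √(22.2784 + 1.0816 + 4.1616 + 17.64 + 9.8596) = √55.0212, |v| = √(2.34² + (-3.86)² + (-2.67)² + (-0.8)² + 1.71²) = √(5.4756 + 14.8996 + 7.1289 + 0.64 + 2.9241) = √31.0682.
cos θ = (u·v)/(|u||v|) = -18.4966/(√55.0212·√31.0682) ≈ -0.447372
θ = arccos(-0.447372) ≈ 116.58°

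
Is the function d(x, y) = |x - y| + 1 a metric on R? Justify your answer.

No. d fails identity of indiscernibles (specifically d(x,x) = 0): d(-4, -4) = |-4 - (-4)| + 1 = 0 + 1 = 1 ≠ 0.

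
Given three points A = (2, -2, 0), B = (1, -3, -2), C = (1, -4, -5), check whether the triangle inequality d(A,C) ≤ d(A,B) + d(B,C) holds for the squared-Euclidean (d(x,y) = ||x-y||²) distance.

d(A,B) = 1² + 1² + 2² = 6, d(B,C) = 0² + 1² + 3² = 10, d(A,C) = 1² + 2² + 5² = 30.
d(A,C) = 30 > 6 + 10 = 16. Triangle inequality is VIOLATED. (Squared-Euclidean is not a metric — this is a counterexample.)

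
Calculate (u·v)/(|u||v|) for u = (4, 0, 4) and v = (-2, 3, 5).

With u = (4, 0, 4), v = (-2, 3, 5):
u·v = 4·(-2) + 0·3 + 4·5 = (-8) + 0 + 20 = 12.
|u| = √(4² + 0² + 4²) = √32, |v| = √((-2)² + 3² + 5²) = √38, so |u||v| = √(32·38) = √1216.
cos θ = (u·v)/(|u||v|) = 12/√1216 ≈ 0.3441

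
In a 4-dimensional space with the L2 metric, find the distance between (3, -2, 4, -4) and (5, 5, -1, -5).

(Σ|x_i - y_i|^2)^(1/2) = (|3 - 5|^2 + |-2 - 5|^2 + |4 - (-1)|^2 + |-4 - (-5)|^2)^(1/2)
= (2^2 + 7^2 + 5^2 + 1^2)^(1/2) = (4 + 49 + 25 + 1)^(1/2) = (79)^(1/2) ≈ 8.8882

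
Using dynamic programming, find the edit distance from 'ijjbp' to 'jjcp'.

Let D[i][j] be the edit distance between the first i characters of 'ijjbp' and the first j characters of 'jjcp', with D[i][0] = i, D[0][j] = j, and D[i][j] = D[i-1][j-1] if the characters match, else 1 + min(D[i-1][j], D[i][j-1], D[i-1][j-1]). Filling the table (rows: prefixes of 'ijjbp', columns: prefixes of 'jjcp'):
     ε  j  j  c  p
  ε  0  1  2  3  4
  i  1  1  2  3  4
  j  2  1  1  2  3
  j  3  2  1  2  3
  b  4  3  2  2  3
  p  5  4  3  3  2
The bottom-right entry gives D[5][4] = 2, so no sequence of fewer than 2 edits works. Backtracking through the table gives one optimal edit sequence (2 edits):
  ijjbp → jjbp (del i @1)
  jjbp → jjcp (sub b→c @3)
Edit distance = 2.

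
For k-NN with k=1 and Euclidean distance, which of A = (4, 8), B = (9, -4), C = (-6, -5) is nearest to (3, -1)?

Distances: d(A) ≈ 9.0554, d(B) ≈ 6.7082, d(C) ≈ 9.8489. Nearest: B = (9, -4) with distance 6.7082.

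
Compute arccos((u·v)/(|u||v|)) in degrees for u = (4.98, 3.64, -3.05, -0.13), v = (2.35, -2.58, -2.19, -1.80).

With u = (4.98, 3.64, -3.05, -0.13), v = (2.35, -2.58, -2.19, -1.80):
u·v = 4.98·2.35 + 3.64·(-2.58) + (-3.05)·(-2.19) + (-0.13)·(-1.8) = 11.703 + (-9.3912) + 6.6795 + 0.234 = 9.2253.
|u| = √(4.98² + 3.64² + (-3.05)² + (-0.13)²) = √(24.8004 + 13.2496 + 9.3025 + 0.0169) = √47.3694, |v| = √(2.35² + (-2.58)² + (-2.19)² + (-1.8)²) = √(5.5225 + 6.6564 + 4.7961 + 3.24) = √20.215.
cos θ = (u·v)/(|u||v|) = 9.2253/(√47.3694·√20.215) ≈ 0.298122
θ = arccos(0.298122) ≈ 72.66°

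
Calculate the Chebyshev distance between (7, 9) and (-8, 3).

max(|x_i - y_i|) = max(|7 - (-8)|, |9 - 3|) = max(15, 6) = 15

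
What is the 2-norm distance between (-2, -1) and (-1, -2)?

(Σ|x_i - y_i|^2)^(1/2) = (|-2 - (-1)|^2 + |-1 - (-2)|^2)^(1/2)
= (1^2 + 1^2)^(1/2) = (1 + 1)^(1/2) = (2)^(1/2) ≈ 1.4142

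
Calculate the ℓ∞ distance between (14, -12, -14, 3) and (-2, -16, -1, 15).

max(|x_i - y_i|) = max(|14 - (-2)|, |-12 - (-16)|, |-14 - (-1)|, |3 - 15|) = max(16, 4, 13, 12) = 16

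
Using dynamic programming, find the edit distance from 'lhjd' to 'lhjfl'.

Let D[i][j] be the edit distance between the first i characters of 'lhjd' and the first j characters of 'lhjfl', with D[i][0] = i, D[0][j] = j, and D[i][j] = D[i-1][j-1] if the characters match, else 1 + min(D[i-1][j], D[i][j-1], D[i-1][j-1]). Filling the table (rows: prefixes of 'lhjd', columns: prefixes of 'lhjfl'):
     ε  l  h  j  f  l
  ε  0  1  2  3  4  5
  l  1  0  1  2  3  4
  h  2  1  0  1  2  3
  j  3  2  1  0  1  2
  d  4  3  2  1  1  2
The bottom-right entry gives D[4][5] = 2, so no sequence of fewer than 2 edits works. Backtracking through the table gives one optimal edit sequence (2 edits):
  lhjd → lhjfd (ins f @4)
  lhjfd → lhjfl (sub d→l @5)
Edit distance = 2.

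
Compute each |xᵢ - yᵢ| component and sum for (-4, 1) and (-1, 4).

Σ|x_i - y_i| = |-4 - (-1)| + |1 - 4| = 3 + 3 = 6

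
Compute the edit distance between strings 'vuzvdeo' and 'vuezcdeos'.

Let D[i][j] be the edit distance between the first i characters of 'vuzvdeo' and the first j characters of 'vuezcdeos', with D[i][0] = i, D[0][j] = j, and D[i][j] = D[i-1][j-1] if the characters match, else 1 + min(D[i-1][j], D[i][j-1], D[i-1][j-1]). Filling the table (rows: prefixes of 'vuzvdeo', columns: prefixes of 'vuezcdeos'):
     ε  v  u  e  z  c  d  e  o  s
  ε  0  1  2  3  4  5  6  7  8  9
  v  1  0  1  2  3  4  5  6  7  8
  u  2  1  0  1  2  3  4  5  6  7
  z  3  2  1  1  1  2  3  4  5  6
  v  4  3  2  2  2  2  3  4  5  6
  d  5  4  3  3  3  3  2  3  4  5
  e  6  5  4  3  4  4  3  2  3  4
  o  7  6  5  4  4  5  4  3  2  3
The bottom-right entry gives D[7][9] = 3, so no sequence of fewer than 3 edits works. Backtracking through the table gives one optimal edit sequence (3 edits):
  vuzvdeo → vuezvdeo (ins e @3)
  vuezvdeo → vuezcdeo (sub v→c @5)
  vuezcdeo → vuezcdeos (ins s @9)
Edit distance = 3.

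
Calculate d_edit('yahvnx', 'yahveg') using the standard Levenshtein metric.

Let D[i][j] be the edit distance between the first i characters of 'yahvnx' and the first j characters of 'yahveg', with D[i][0] = i, D[0][j] = j, and D[i][j] = D[i-1][j-1] if the characters match, else 1 + min(D[i-1][j], D[i][j-1], D[i-1][j-1]). Filling the table (rows: prefixes of 'yahvnx', columns: prefixes of 'yahveg'):
     ε  y  a  h  v  e  g
  ε  0  1  2  3  4  5  6
  y  1  0  1  2  3  4  5
  a  2  1  0  1  2  3  4
  h  3  2  1  0  1  2  3
  v  4  3  2  1  0  1  2
  n  5  4  3  2  1  1  2
  x  6  5  4  3  2  2  2
The bottom-right entry gives D[6][6] = 2, so no sequence of fewer than 2 edits works. Backtracking through the table gives one optimal edit sequence (2 edits):
  yahvnx → yahvex (sub n→e @5)
  yahvex → yahveg (sub x→g @6)
Edit distance = 2.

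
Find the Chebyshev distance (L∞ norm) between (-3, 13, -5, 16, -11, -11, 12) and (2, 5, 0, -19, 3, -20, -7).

max(|x_i - y_i|) = max(|-3 - 2|, |13 - 5|, |-5 - 0|, |16 - (-19)|, |-11 - 3|, |-11 - (-20)|, |12 - (-7)|) = max(5, 8, 5, 35, 14, 9, 19) = 35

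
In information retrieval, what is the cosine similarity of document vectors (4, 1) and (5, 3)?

With u = (4, 1), v = (5, 3):
u·v = 4·5 + 1·3 = 20 + 3 = 23.
|u| = √(4² + 1²) = √17, |v| = √(5² + 3²) = √34, so |u||v| = √(17·34) = √578.
cos θ = (u·v)/(|u||v|) = 23/√578 ≈ 0.9567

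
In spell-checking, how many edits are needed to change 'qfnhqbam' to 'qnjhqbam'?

Let D[i][j] be the edit distance between the first i characters of 'qfnhqbam' and the first j characters of 'qnjhqbam', with D[i][0] = i, D[0][j] = j, and D[i][j] = D[i-1][j-1] if the characters match, else 1 + min(D[i-1][j], D[i][j-1], D[i-1][j-1]). Filling the table (rows: prefixes of 'qfnhqbam', columns: prefixes of 'qnjhqbam'):
     ε  q  n  j  h  q  b  a  m
  ε  0  1  2  3  4  5  6  7  8
  q  1  0  1  2  3  4  5  6  7
  f  2  1  1  2  3  4  5  6  7
  n  3  2  1  2  3  4  5  6  7
  h  4  3  2  2  2  3  4  5  6
  q  5  4  3  3  3  2  3  4  5
  b  6  5  4  4  4  3  2  3  4
  a  7  6  5  5  5  4  3  2  3
  m  8  7  6  6  6  5  4  3  2
The bottom-right entry gives D[8][8] = 2, so no sequence of fewer than 2 edits works. Backtracking through the table gives one optimal edit sequence (2 edits):
  qfnhqbam → qnnhqbam (sub f→n @2)
  qnnhqbam → qnjhqbam (sub n→j @3)
Edit distance = 2.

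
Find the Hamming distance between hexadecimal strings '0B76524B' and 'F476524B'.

Differing positions: 1, 2. Hamming distance = 2.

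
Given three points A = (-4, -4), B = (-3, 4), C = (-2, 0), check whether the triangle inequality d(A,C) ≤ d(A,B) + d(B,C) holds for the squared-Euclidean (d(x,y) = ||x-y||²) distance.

d(A,B) = 1² + 8² = 65, d(B,C) = 1² + 4² = 17, d(A,C) = 2² + 4² = 20.
d(A,C) = 20 ≤ 65 + 17 = 82. Triangle inequality is satisfied.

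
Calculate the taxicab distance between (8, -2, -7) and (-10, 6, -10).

Σ|x_i - y_i| = |8 - (-10)| + |-2 - 6| + |-7 - (-10)| = 18 + 8 + 3 = 29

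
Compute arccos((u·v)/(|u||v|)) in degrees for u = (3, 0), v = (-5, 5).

With u = (3, 0), v = (-5, 5):
u·v = 3·(-5) + 0·5 = (-15) + 0 = -15.
|u| = √(3² + 0²) = √9, |v| = √((-5)² + 5²) = √50, so |u||v| = √(9·50) = √450.
cos θ = (u·v)/(|u||v|) = -15/√450 ≈ -0.707107
θ = arccos(-0.707107) ≈ 135°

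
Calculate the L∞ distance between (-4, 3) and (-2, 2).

max(|x_i - y_i|) = max(|-4 - (-2)|, |3 - 2|) = max(2, 1) = 2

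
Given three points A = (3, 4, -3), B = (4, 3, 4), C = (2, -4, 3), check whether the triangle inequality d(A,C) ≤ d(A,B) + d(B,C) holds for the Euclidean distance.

d(A,B) = √(1² + 1² + 7²) = √51 ≈ 7.1414, d(B,C) = √(2² + 7² + 1²) = √54 ≈ 7.3485, d(A,C) = √(1² + 8² + 6²) = √101 ≈ 10.0499.
d(A,C) ≈ 10.0499 ≤ 7.1414 + 7.3485 = 14.4899. Triangle inequality is satisfied.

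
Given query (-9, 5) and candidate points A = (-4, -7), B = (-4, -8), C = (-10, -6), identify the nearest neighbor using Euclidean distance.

Distances: d(A) = 13, d(B) ≈ 13.9284, d(C) ≈ 11.0454. Nearest: C = (-10, -6) with distance 11.0454.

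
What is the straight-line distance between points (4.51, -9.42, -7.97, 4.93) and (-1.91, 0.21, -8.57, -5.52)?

√(Σ(x_i - y_i)²) = √((4.51 - (-1.91))² + (-9.42 - 0.21)² + (-7.97 - (-8.57))² + (4.93 - (-5.52))²)
= √(6.42² + (-9.63)² + 0.6² + 10.45²) = √(41.2164 + 92.7369 + 0.36 + 109.2025) = √243.5158 ≈ 15.605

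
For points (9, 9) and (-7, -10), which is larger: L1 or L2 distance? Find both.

L1 = |9 - (-7)| + |9 - (-10)| = 16 + 19 = 35
L2 = √(16² + 19²) = √617 ≈ 24.8395
L1 ≥ L2 always (equality iff movement is along one axis); L1 > L2 here.
Ratio L1/L2 = 35/√617 ≈ 1.409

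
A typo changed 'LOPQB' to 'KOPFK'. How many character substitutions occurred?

Differing positions: 1, 4, 5. Hamming distance = 3.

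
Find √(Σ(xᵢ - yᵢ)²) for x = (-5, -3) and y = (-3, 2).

√(Σ(x_i - y_i)²) = √((-5 - (-3))² + (-3 - 2)²)
= √((-2)² + (-5)²) = √(4 + 25) = √29 ≈ 5.3852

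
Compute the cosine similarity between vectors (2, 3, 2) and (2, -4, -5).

With u = (2, 3, 2), v = (2, -4, -5):
u·v = 2·2 + 3·(-4) + 2·(-5) = 4 + (-12) + (-10) = -18.
|u| = √(2² + 3² + 2²) = √17, |v| = √(2² + (-4)² + (-5)²) = √45, so |u||v| = √(17·45) = √765.
cos θ = (u·v)/(|u||v|) = -18/√765 ≈ -0.6508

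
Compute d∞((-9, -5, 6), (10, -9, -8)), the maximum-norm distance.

max(|x_i - y_i|) = max(|-9 - 10|, |-5 - (-9)|, |6 - (-8)|) = max(19, 4, 14) = 19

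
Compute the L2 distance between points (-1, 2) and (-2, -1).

(Σ|x_i - y_i|^2)^(1/2) = (|-1 - (-2)|^2 + |2 - (-1)|^2)^(1/2)
= (1^2 + 3^2)^(1/2) = (1 + 9)^(1/2) = (10)^(1/2) ≈ 3.1623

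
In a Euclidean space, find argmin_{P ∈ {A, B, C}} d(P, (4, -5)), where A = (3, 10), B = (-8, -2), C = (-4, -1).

Distances: d(A) ≈ 15.0333, d(B) ≈ 12.3693, d(C) ≈ 8.9443. Nearest: C = (-4, -1) with distance 8.9443.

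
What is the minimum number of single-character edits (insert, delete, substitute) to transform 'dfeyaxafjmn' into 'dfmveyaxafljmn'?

Let D[i][j] be the edit distance between the first i characters of 'dfeyaxafjmn' and the first j characters of 'dfmveyaxafljmn', with D[i][0] = i, D[0][j] = j, and D[i][j] = D[i-1][j-1] if the characters match, else 1 + min(D[i-1][j], D[i][j-1], D[i-1][j-1]). Filling the table (rows: prefixes of 'dfeyaxafjmn', columns: prefixes of 'dfmveyaxafljmn'):
     ε  d  f  m  v  e  y  a  x  a  f  l  j  m  n
  ε  0  1  2  3  4  5  6  7  8  9 10 11 12 13 14
  d  1  0  1  2  3  4  5  6  7  8  9 10 11 12 13
  f  2  1  0  1  2  3  4  5  6  7  8  9 10 11 12
  e  3  2  1  1  2  2  3  4  5  6  7  8  9 10 11
  y  4  3  2  2  2  3  2  3  4  5  6  7  8  9 10
  a  5  4  3  3  3  3  3  2  3  4  5  6  7  8  9
  x  6  5  4  4  4  4  4  3  2  3  4  5  6  7  8
  a  7  6  5  5  5  5  5  4  3  2  3  4  5  6  7
  f  8  7  6  6  6  6  6  5  4  3  2  3  4  5  6
  j  9  8  7  7  7  7  7  6  5  4  3  3  3  4  5
  m 10  9  8  7  8  8  8  7  6  5  4  4  4  3  4
  n 11 10  9  8  8  9  9  8  7  6  5  5  5  4  3
The bottom-right entry gives D[11][14] = 3, so no sequence of fewer than 3 edits works. Backtracking through the table gives one optimal edit sequence (3 edits):
  dfeyaxafjmn → dfmeyaxafjmn (ins m @3)
  dfmeyaxafjmn → dfmveyaxafjmn (ins v @4)
  dfmveyaxafjmn → dfmveyaxafljmn (ins l @11)
Edit distance = 3.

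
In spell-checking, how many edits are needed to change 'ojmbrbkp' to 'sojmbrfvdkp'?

Let D[i][j] be the edit distance between the first i characters of 'ojmbrbkp' and the first j characters of 'sojmbrfvdkp', with D[i][0] = i, D[0][j] = j, and D[i][j] = D[i-1][j-1] if the characters match, else 1 + min(D[i-1][j], D[i][j-1], D[i-1][j-1]). Filling the table (rows: prefixes of 'ojmbrbkp', columns: prefixes of 'sojmbrfvdkp'):
     ε  s  o  j  m  b  r  f  v  d  k  p
  ε  0  1  2  3  4  5  6  7  8  9 10 11
  o  1  1  1  2  3  4  5  6  7  8  9 10
  j  2  2  2  1  2  3  4  5  6  7  8  9
  m  3  3  3  2  1  2  3  4  5  6  7  8
  b  4  4  4  3  2  1  2  3  4  5  6  7
  r  5  5  5  4  3  2  1  2  3  4  5  6
  b  6  6  6  5  4  3  2  2  3  4  5  6
  k  7  7  7  6  5  4  3  3  3  4  4  5
  p  8  8  8  7  6  5  4  4  4  4  5  4
The bottom-right entry gives D[8][11] = 4, so no sequence of fewer than 4 edits works. Backtracking through the table gives one optimal edit sequence (4 edits):
  ojmbrbkp → sojmbrbkp (ins s @1)
  sojmbrbkp → sojmbrfbkp (ins f @7)
  sojmbrfbkp → sojmbrfvbkp (ins v @8)
  sojmbrfvbkp → sojmbrfvdkp (sub b→d @9)
Edit distance = 4.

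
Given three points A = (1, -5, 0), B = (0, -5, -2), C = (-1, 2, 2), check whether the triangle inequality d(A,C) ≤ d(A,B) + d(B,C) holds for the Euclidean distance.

d(A,B) = √(1² + 0² + 2²) = √5 ≈ 2.2361, d(B,C) = √(1² + 7² + 4²) = √66 ≈ 8.124, d(A,C) = √(2² + 7² + 2²) = √57 ≈ 7.5498.
d(A,C) ≈ 7.5498 ≤ 2.2361 + 8.124 = 10.3601. Triangle inequality is satisfied.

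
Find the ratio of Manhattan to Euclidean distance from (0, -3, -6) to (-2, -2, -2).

L1 = |0 - (-2)| + |-3 - (-2)| + |-6 - (-2)| = 2 + 1 + 4 = 7
L2 = √(2² + 1² + 4²) = √21 ≈ 4.5826
L1 ≥ L2 always (equality iff movement is along one axis); L1 > L2 here.
Ratio L1/L2 = 7/√21 ≈ 1.5275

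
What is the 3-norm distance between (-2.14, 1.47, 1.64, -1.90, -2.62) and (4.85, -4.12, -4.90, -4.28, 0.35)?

(Σ|x_i - y_i|^3)^(1/3) = (|-2.14 - 4.85|^3 + |1.47 - (-4.12)|^3 + |1.64 - (-4.9)|^3 + |-1.9 - (-4.28)|^3 + |-2.62 - 0.35|^3)^(1/3)
= (6.99^3 + 5.59^3 + 6.54^3 + 2.38^3 + 2.97^3)^(1/3) ≈ (341.5321 + 174.6769 + 279.7263 + 13.4813 + 26.1981)^(1/3) = (835.6147)^(1/3) ≈ 9.4189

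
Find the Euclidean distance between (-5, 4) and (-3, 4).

√(Σ(x_i - y_i)²) = √((-5 - (-3))² + (4 - 4)²)
= √((-2)² + 0²) = √(4 + 0) = √4 = 2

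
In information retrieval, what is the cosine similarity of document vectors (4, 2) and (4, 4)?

With u = (4, 2), v = (4, 4):
u·v = 4·4 + 2·4 = 16 + 8 = 24.
|u| = √(4² + 2²) = √20, |v| = √(4² + 4²) = √32, so |u||v| = √(20·32) = √640.
cos θ = (u·v)/(|u||v|) = 24/√640 ≈ 0.9487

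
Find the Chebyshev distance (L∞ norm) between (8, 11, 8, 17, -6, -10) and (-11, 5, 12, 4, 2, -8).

max(|x_i - y_i|) = max(|8 - (-11)|, |11 - 5|, |8 - 12|, |17 - 4|, |-6 - 2|, |-10 - (-8)|) = max(19, 6, 4, 13, 8, 2) = 19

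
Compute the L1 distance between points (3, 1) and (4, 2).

Σ|x_i - y_i| = |3 - 4| + |1 - 2| = 1 + 1 = 2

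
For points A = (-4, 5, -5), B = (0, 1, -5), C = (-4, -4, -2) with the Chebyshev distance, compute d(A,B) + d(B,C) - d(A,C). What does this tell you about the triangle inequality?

d(A,B) = max(4, 4, 0) = 4, d(B,C) = max(4, 5, 3) = 5, d(A,C) = max(0, 9, 3) = 9.
d(A,B) + d(B,C) - d(A,C) = 4 + 5 - 9 = 9 - 9 = 0. This is ≥ 0, so the triangle inequality holds for these points.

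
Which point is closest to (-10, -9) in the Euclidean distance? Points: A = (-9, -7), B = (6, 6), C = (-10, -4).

Distances: d(A) ≈ 2.2361, d(B) ≈ 21.9317, d(C) = 5. Nearest: A = (-9, -7) with distance 2.2361.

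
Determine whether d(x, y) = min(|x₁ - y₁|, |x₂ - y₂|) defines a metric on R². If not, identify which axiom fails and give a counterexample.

No. d fails identity of indiscernibles: take x = (-2, 0) and y = (-2, 9). Then d(x,y) = min(|-2 - (-2)|, |0 - 9|) = min(0, 9) = 0, yet x ≠ y.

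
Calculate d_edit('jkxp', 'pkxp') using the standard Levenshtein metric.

Let D[i][j] be the edit distance between the first i characters of 'jkxp' and the first j characters of 'pkxp', with D[i][0] = i, D[0][j] = j, and D[i][j] = D[i-1][j-1] if the characters match, else 1 + min(D[i-1][j], D[i][j-1], D[i-1][j-1]). Filling the table (rows: prefixes of 'jkxp', columns: prefixes of 'pkxp'):
     ε  p  k  x  p
  ε  0  1  2  3  4
  j  1  1  2  3  4
  k  2  2  1  2  3
  x  3  3  2  1  2
  p  4  3  3  2  1
The bottom-right entry gives D[4][4] = 1, so no sequence of fewer than 1 edit works. Backtracking through the table gives one optimal edit sequence (1 edit):
  jkxp → pkxp (sub j→p @1)
Edit distance = 1.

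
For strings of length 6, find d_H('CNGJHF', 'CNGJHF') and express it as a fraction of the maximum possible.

Differing positions: none. Hamming distance = 0. The maximum possible Hamming distance for length-6 strings is 6, so d_H/6 = 0/6 = 0.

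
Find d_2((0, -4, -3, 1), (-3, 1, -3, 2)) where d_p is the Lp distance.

(Σ|x_i - y_i|^2)^(1/2) = (|0 - (-3)|^2 + |-4 - 1|^2 + |-3 - (-3)|^2 + |1 - 2|^2)^(1/2)
= (3^2 + 5^2 + 0^2 + 1^2)^(1/2) = (9 + 25 + 0 + 1)^(1/2) = (35)^(1/2) ≈ 5.9161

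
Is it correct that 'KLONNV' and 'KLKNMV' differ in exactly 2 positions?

Differing positions: 3, 5. Hamming distance = 2, so the claim is true.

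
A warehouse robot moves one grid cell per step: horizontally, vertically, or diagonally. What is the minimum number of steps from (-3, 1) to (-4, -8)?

max(|x_i - y_i|) = max(|-3 - (-4)|, |1 - (-8)|) = max(1, 9) = 9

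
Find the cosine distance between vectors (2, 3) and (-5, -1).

With u = (2, 3), v = (-5, -1):
u·v = 2·(-5) + 3·(-1) = (-10) + (-3) = -13.
|u| = √(2² + 3²) = √13, |v| = √((-5)² + (-1)²) = √26, so |u||v| = √(13·26) = √338.
cos θ = (u·v)/(|u||v|) = -13/√338 ≈ -0.7071
Cosine distance = 1 - cos θ ≈ 1 - (-0.7071) = 1.7071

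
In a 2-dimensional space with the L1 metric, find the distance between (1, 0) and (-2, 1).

Σ|x_i - y_i| = |1 - (-2)| + |0 - 1| = 3 + 1 = 4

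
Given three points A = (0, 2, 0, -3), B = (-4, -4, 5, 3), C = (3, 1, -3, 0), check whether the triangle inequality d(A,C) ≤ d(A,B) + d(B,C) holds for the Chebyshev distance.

d(A,B) = max(4, 6, 5, 6) = 6, d(B,C) = max(7, 5, 8, 3) = 8, d(A,C) = max(3, 1, 3, 3) = 3.
d(A,C) = 3 ≤ 6 + 8 = 14. Triangle inequality is satisfied.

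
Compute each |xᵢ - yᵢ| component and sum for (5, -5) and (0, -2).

Σ|x_i - y_i| = |5 - 0| + |-5 - (-2)| = 5 + 3 = 8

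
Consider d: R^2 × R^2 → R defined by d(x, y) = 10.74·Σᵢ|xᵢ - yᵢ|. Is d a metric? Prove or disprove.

Yes. The L1 (Manhattan) norm induces a metric on R^2, and multiplying a metric by a positive constant 10.74 > 0 preserves all four axioms: non-negativity (10.74·||x-y|| ≥ 0), identity (10.74·||x-y|| = 0 ⟺ ||x-y|| = 0 ⟺ x = y), symmetry (||x-y|| = ||y-x||), and the triangle inequality (10.74·||x-z|| ≤ 10.74·||x-y|| + 10.74·||y-z||). So d is a metric.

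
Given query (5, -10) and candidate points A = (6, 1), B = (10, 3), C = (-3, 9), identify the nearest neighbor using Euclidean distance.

Distances: d(A) ≈ 11.0454, d(B) ≈ 13.9284, d(C) ≈ 20.6155. Nearest: A = (6, 1) with distance 11.0454.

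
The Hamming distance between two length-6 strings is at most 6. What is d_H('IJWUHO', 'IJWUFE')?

Differing positions: 5, 6. Hamming distance = 2. The maximum possible Hamming distance for length-6 strings is 6, so d_H/6 = 2/6 ≈ 0.3333.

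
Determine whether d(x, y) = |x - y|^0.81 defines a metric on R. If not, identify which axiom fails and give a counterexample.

Yes. With 0 < p = 0.81 ≤ 1, d(x,y) = |x-y|^0.81 is a metric on R. Non-negativity and symmetry are immediate; |x-y|^0.81 = 0 ⟺ |x-y| = 0 ⟺ x = y. For the triangle inequality, the function t ↦ t^0.81 is subadditive on [0,∞) when p ≤ 1, so |x-z|^0.81 ≤ (|x-y| + |y-z|)^0.81 ≤ |x-y|^0.81 + |y-z|^0.81.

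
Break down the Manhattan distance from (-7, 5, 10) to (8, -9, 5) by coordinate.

Σ|x_i - y_i| = |-7 - 8| + |5 - (-9)| + |10 - 5| = 15 + 14 + 5 = 34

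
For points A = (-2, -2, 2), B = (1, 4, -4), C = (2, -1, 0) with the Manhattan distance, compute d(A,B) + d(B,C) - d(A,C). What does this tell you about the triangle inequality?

d(A,B) = 3 + 6 + 6 = 15, d(B,C) = 1 + 5 + 4 = 10, d(A,C) = 4 + 1 + 2 = 7.
d(A,B) + d(B,C) - d(A,C) = 15 + 10 - 7 = 25 - 7 = 18. This is ≥ 0, so the triangle inequality holds for these points.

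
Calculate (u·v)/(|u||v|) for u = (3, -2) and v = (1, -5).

With u = (3, -2), v = (1, -5):
u·v = 3·1 + (-2)·(-5) = 3 + 10 = 13.
|u| = √(3² + (-2)²) = √13, |v| = √(1² + (-5)²) = √26, so |u||v| = √(13·26) = √338.
cos θ = (u·v)/(|u||v|) = 13/√338 ≈ 0.7071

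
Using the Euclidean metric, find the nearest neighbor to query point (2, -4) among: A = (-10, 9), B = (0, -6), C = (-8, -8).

Distances: d(A) ≈ 17.6918, d(B) ≈ 2.8284, d(C) ≈ 10.7703. Nearest: B = (0, -6) with distance 2.8284.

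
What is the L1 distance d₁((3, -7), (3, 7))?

Σ|x_i - y_i| = |3 - 3| + |-7 - 7| = 0 + 14 = 14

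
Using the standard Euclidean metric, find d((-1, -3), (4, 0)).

√(Σ(x_i - y_i)²) = √((-1 - 4)² + (-3 - 0)²)
= √((-5)² + (-3)²) = √(25 + 9) = √34 ≈ 5.831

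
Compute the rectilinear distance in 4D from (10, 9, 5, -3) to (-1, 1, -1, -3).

Σ|x_i - y_i| = |10 - (-1)| + |9 - 1| + |5 - (-1)| + |-3 - (-3)| = 11 + 8 + 6 + 0 = 25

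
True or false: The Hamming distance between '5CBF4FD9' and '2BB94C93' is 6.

Differing positions: 1, 2, 4, 6, 7, 8. Hamming distance = 6, so the claim is true.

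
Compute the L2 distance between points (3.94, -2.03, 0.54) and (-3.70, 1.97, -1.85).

(Σ|x_i - y_i|^2)^(1/2) = (|3.94 - (-3.7)|^2 + |-2.03 - 1.97|^2 + |0.54 - (-1.85)|^2)^(1/2)
= (7.64^2 + 4^2 + 2.39^2)^(1/2) = (58.3696 + 16 + 5.7121)^(1/2) = (80.0817)^(1/2) ≈ 8.9488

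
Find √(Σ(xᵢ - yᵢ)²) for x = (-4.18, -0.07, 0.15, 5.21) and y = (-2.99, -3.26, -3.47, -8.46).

√(Σ(x_i - y_i)²) = √((-4.18 - (-2.99))² + (-0.07 - (-3.26))² + (0.15 - (-3.47))² + (5.21 - (-8.46))²)
= √((-1.19)² + 3.19² + 3.62² + 13.67²) = √(1.4161 + 10.1761 + 13.1044 + 186.8689) = √211.5655 ≈ 14.5453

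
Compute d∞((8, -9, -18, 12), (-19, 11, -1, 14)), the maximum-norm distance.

max(|x_i - y_i|) = max(|8 - (-19)|, |-9 - 11|, |-18 - (-1)|, |12 - 14|) = max(27, 20, 17, 2) = 27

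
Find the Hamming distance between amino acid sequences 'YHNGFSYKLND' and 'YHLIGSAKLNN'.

Differing positions: 3, 4, 5, 7, 11. Hamming distance = 5.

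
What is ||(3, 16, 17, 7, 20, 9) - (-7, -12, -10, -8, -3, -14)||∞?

max(|x_i - y_i|) = max(|3 - (-7)|, |16 - (-12)|, |17 - (-10)|, |7 - (-8)|, |20 - (-3)|, |9 - (-14)|) = max(10, 28, 27, 15, 23, 23) = 28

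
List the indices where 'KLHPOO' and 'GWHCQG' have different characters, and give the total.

Differing positions: 1, 2, 4, 5, 6. Hamming distance = 5.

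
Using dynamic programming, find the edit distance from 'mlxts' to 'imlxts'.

Let D[i][j] be the edit distance between the first i characters of 'mlxts' and the first j characters of 'imlxts', with D[i][0] = i, D[0][j] = j, and D[i][j] = D[i-1][j-1] if the characters match, else 1 + min(D[i-1][j], D[i][j-1], D[i-1][j-1]). Filling the table (rows: prefixes of 'mlxts', columns: prefixes of 'imlxts'):
     ε  i  m  l  x  t  s
  ε  0  1  2  3  4  5  6
  m  1  1  1  2  3  4  5
  l  2  2  2  1  2  3  4
  x  3  3  3  2  1  2  3
  t  4  4  4  3  2  1  2
  s  5  5  5  4  3  2  1
The bottom-right entry gives D[5][6] = 1, so no sequence of fewer than 1 edit works. Backtracking through the table gives one optimal edit sequence (1 edit):
  mlxts → imlxts (ins i @1)
Edit distance = 1.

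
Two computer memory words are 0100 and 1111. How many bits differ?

Differing positions: 1, 3, 4. Hamming distance = 3.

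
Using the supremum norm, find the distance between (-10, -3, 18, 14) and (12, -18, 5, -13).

max(|x_i - y_i|) = max(|-10 - 12|, |-3 - (-18)|, |18 - 5|, |14 - (-13)|) = max(22, 15, 13, 27) = 27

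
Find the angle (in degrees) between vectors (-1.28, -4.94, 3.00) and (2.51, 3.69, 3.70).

With u = (-1.28, -4.94, 3.00), v = (2.51, 3.69, 3.70):
u·v = (-1.28)·2.51 + (-4.94)·3.69 + 3·3.7 = (-3.2128) + (-18.2286) + 11.1 = -10.3414.
|u| = √((-1.28)² + (-4.94)² + 3²) = √(1.6384 + 24.4036 + 9) = √35.042, |v| = √(2.51² + 3.69² + 3.7²) = √(6.3001 + 13.6161 + 13.69) = √33.6062.
cos θ = (u·v)/(|u||v|) = -10.3414/(√35.042·√33.6062) ≈ -0.301353
θ = arccos(-0.301353) ≈ 107.54°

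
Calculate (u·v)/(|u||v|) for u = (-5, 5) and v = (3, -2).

With u = (-5, 5), v = (3, -2):
u·v = (-5)·3 + 5·(-2) = (-15) + (-10) = -25.
|u| = √((-5)² + 5²) = √50, |v| = √(3² + (-2)²) = √13, so |u||v| = √(50·13) = √650.
cos θ = (u·v)/(|u||v|) = -25/√650 ≈ -0.9806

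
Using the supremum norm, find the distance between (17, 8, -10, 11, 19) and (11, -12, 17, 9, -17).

max(|x_i - y_i|) = max(|17 - 11|, |8 - (-12)|, |-10 - 17|, |11 - 9|, |19 - (-17)|) = max(6, 20, 27, 2, 36) = 36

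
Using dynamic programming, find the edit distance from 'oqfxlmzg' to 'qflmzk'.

Let D[i][j] be the edit distance between the first i characters of 'oqfxlmzg' and the first j characters of 'qflmzk', with D[i][0] = i, D[0][j] = j, and D[i][j] = D[i-1][j-1] if the characters match, else 1 + min(D[i-1][j], D[i][j-1], D[i-1][j-1]). Filling the table (rows: prefixes of 'oqfxlmzg', columns: prefixes of 'qflmzk'):
     ε  q  f  l  m  z  k
  ε  0  1  2  3  4  5  6
  o  1  1  2  3  4  5  6
  q  2  1  2  3  4  5  6
  f  3  2  1  2  3  4  5
  x  4  3  2  2  3  4  5
  l  5  4  3  2  3  4  5
  m  6  5  4  3  2  3  4
  z  7  6  5  4  3  2  3
  g  8  7  6  5  4  3  3
The bottom-right entry gives D[8][6] = 3, so no sequence of fewer than 3 edits works. Backtracking through the table gives one optimal edit sequence (3 edits):
  oqfxlmzg → qfxlmzg (del o @1)
  qfxlmzg → qflmzg (del x @3)
  qflmzg → qflmzk (sub g→k @6)
Edit distance = 3.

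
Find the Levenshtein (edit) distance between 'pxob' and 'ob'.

Let D[i][j] be the edit distance between the first i characters of 'pxob' and the first j characters of 'ob', with D[i][0] = i, D[0][j] = j, and D[i][j] = D[i-1][j-1] if the characters match, else 1 + min(D[i-1][j], D[i][j-1], D[i-1][j-1]). Filling the table (rows: prefixes of 'pxob', columns: prefixes of 'ob'):
     ε  o  b
  ε  0  1  2
  p  1  1  2
  x  2  2  2
  o  3  2  3
  b  4  3  2
The bottom-right entry gives D[4][2] = 2, so no sequence of fewer than 2 edits works. Backtracking through the table gives one optimal edit sequence (2 edits):
  pxob → xob (del p @1)
  xob → ob (del x @1)
Edit distance = 2.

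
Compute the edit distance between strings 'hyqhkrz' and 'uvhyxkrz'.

Let D[i][j] be the edit distance between the first i characters of 'hyqhkrz' and the first j characters of 'uvhyxkrz', with D[i][0] = i, D[0][j] = j, and D[i][j] = D[i-1][j-1] if the characters match, else 1 + min(D[i-1][j], D[i][j-1], D[i-1][j-1]). Filling the table (rows: prefixes of 'hyqhkrz', columns: prefixes of 'uvhyxkrz'):
     ε  u  v  h  y  x  k  r  z
  ε  0  1  2  3  4  5  6  7  8
  h  1  1  2  2  3  4  5  6  7
  y  2  2  2  3  2  3  4  5  6
  q  3  3  3  3  3  3  4  5  6
  h  4  4  4  3  4  4  4  5  6
  k  5  5  5  4  4  5  4  5  6
  r  6  6  6  5  5  5  5  4  5
  z  7  7  7  6  6  6  6  5  4
The bottom-right entry gives D[7][8] = 4, so no sequence of fewer than 4 edits works. Backtracking through the table gives one optimal edit sequence (4 edits):
  hyqhkrz → uhyqhkrz (ins u @1)
  uhyqhkrz → uvhyqhkrz (ins v @2)
  uvhyqhkrz → uvhyhkrz (del q @5)
  uvhyhkrz → uvhyxkrz (sub h→x @5)
Edit distance = 4.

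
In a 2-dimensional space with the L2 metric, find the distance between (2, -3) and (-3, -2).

(Σ|x_i - y_i|^2)^(1/2) = (|2 - (-3)|^2 + |-3 - (-2)|^2)^(1/2)
= (5^2 + 1^2)^(1/2) = (25 + 1)^(1/2) = (26)^(1/2) ≈ 5.099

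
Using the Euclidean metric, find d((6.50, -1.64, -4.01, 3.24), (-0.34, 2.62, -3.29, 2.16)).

√(Σ(x_i - y_i)²) = √((6.5 - (-0.34))² + (-1.64 - 2.62)² + (-4.01 - (-3.29))² + (3.24 - 2.16)²)
= √(6.84² + (-4.26)² + (-0.72)² + 1.08²) = √(46.7856 + 18.1476 + 0.5184 + 1.1664) = √66.618 ≈ 8.162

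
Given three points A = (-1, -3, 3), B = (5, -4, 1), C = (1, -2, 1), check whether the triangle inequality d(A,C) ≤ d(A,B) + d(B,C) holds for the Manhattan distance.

d(A,B) = 6 + 1 + 2 = 9, d(B,C) = 4 + 2 + 0 = 6, d(A,C) = 2 + 1 + 2 = 5.
d(A,C) = 5 ≤ 9 + 6 = 15. Triangle inequality is satisfied.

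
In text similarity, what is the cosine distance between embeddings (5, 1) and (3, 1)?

With u = (5, 1), v = (3, 1):
u·v = 5·3 + 1·1 = 15 + 1 = 16.
|u| = √(5² + 1²) = √26, |v| = √(3² + 1²) = √10, so |u||v| = √(26·10) = √260.
cos θ = (u·v)/(|u||v|) = 16/√260 ≈ 0.9923
Cosine distance = 1 - cos θ ≈ 1 - 0.9923 = 0.0077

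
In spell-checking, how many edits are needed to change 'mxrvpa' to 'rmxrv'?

Let D[i][j] be the edit distance between the first i characters of 'mxrvpa' and the first j characters of 'rmxrv', with D[i][0] = i, D[0][j] = j, and D[i][j] = D[i-1][j-1] if the characters match, else 1 + min(D[i-1][j], D[i][j-1], D[i-1][j-1]). Filling the table (rows: prefixes of 'mxrvpa', columns: prefixes of 'rmxrv'):
     ε  r  m  x  r  v
  ε  0  1  2  3  4  5
  m  1  1  1  2  3  4
  x  2  2  2  1  2  3
  r  3  2  3  2  1  2
  v  4  3  3  3  2  1
  p  5  4  4  4  3  2
  a  6  5  5  5  4  3
The bottom-right entry gives D[6][5] = 3, so no sequence of fewer than 3 edits works. Backtracking through the table gives one optimal edit sequence (3 edits):
  mxrvpa → rmxrvpa (ins r @1)
  rmxrvpa → rmxrva (del p @6)
  rmxrva → rmxrv (del a @6)
Edit distance = 3.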